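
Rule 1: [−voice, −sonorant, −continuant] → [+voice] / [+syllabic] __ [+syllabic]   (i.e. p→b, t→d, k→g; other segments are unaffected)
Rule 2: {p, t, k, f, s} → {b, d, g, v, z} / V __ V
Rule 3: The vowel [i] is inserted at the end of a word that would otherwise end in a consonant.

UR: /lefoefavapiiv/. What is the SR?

levoevavabiivi

Rule 1 (intervocalic voicing): /p/ is a voiceless stop between vowels /a/ and /i/, so it voices to [b]. /lefoefavapiiv/ → lefoefavabiiv.
Rule 2 (intervocalic voicing): /f/ is a voiceless obstruent between vowels /e/ and /o/, so it voices to [v]. /f/ is a voiceless obstruent between vowels /e/ and /a/, so it voices to [v]. /lefoefavabiiv/ → levoevavabiiv.
Rule 3 (final i-epenthesis): the form ends in the consonant /v/, so [i] is inserted word-finally. /levoevavabiiv/ → levoevavabiivi.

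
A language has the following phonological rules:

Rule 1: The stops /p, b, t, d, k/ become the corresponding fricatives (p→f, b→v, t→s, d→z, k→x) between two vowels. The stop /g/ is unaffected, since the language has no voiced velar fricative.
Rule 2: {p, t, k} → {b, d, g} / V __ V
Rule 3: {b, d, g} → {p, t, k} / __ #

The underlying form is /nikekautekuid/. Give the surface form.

nixexausexuit

Rule 1 (intervocalic spirantization): /k/ is a stop between vowels /i/ and /e/, so it spirantizes to the fricative [x]. /k/ is a stop between vowels /e/ and /a/, so it spirantizes to the fricative [x]. /t/ is a stop between vowels /u/ and /e/, so it spirantizes to the fricative [s]. /k/ is a stop between vowels /e/ and /u/, so it spirantizes to the fricative [x]. /nikekautekuid/ → nixexausexuid.
Rule 2 (intervocalic voicing): no segment meets the environment; /nixexausexuid/ is unchanged.
Rule 3 (final devoicing): /d/ is a voiced stop in word-final position, so it devoices to [t]. /nixexausexuid/ → nixexausexuit.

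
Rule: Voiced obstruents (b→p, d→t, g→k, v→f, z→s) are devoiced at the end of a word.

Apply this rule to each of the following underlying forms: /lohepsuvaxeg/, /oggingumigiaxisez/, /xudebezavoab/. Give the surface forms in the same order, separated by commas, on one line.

lohepsuvaxek, oggingumigiaxises, xudebezavoap

/lohepsuvaxeg/: /g/ is a voiced obstruent in word-final position, so it devoices to [k]. → [lohepsuvaxek].
/oggingumigiaxisez/: /z/ is a voiced obstruent in word-final position, so it devoices to [s]. → [oggingumigiaxises].
/xudebezavoab/: /b/ is a voiced obstruent in word-final position, so it devoices to [p]. → [xudebezavoap].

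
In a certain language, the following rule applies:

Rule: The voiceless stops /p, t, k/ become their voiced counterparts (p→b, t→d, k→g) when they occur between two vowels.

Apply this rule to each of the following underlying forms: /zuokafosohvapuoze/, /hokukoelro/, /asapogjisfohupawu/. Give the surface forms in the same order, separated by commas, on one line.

zuogafosohvabuoze, hogugoelro, asabogjisfohubawu

/zuokafosohvapuoze/: /k/ is a voiceless stop between vowels /o/ and /a/, so it voices to [g]. /p/ is a voiceless stop between vowels /a/ and /u/, so it voices to [b]. → [zuogafosohvabuoze].
/hokukoelro/: /k/ is a voiceless stop between vowels /o/ and /u/, so it voices to [g]. /k/ is a voiceless stop between vowels /u/ and /o/, so it voices to [g]. → [hogugoelro].
/asapogjisfohupawu/: /p/ is a voiceless stop between vowels /a/ and /o/, so it voices to [b]. /p/ is a voiceless stop between vowels /u/ and /a/, so it voices to [b]. → [asabogjisfohubawu].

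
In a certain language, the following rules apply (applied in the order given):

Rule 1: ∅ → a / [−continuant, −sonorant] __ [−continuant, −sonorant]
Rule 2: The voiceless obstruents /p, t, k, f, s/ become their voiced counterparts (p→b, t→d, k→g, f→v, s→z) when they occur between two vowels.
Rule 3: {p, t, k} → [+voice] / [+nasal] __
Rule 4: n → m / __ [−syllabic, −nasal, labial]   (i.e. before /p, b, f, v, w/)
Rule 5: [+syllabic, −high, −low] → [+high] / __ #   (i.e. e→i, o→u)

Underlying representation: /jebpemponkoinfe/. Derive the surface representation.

jebabembongoimfi

Rule 1 (stop-cluster a-epenthesis): /b/ and /p/ form a stop–stop cluster, so [a] is inserted between them. /jebpemponkoinfe/ → jebapemponkoinfe.
Rule 2 (intervocalic voicing): /p/ is a voiceless obstruent between vowels /a/ and /e/, so it voices to [b]. /jebapemponkoinfe/ → jebabemponkoinfe.
Rule 3 (post-nasal voicing): /p/ is a voiceless stop immediately after the nasal /m/, so it voices to [b]. /k/ is a voiceless stop immediately after the nasal /n/, so it voices to [g]. /jebabemponkoinfe/ → jebabembongoinfe.
Rule 4 (nasal place assimilation): /n/ precedes the labial consonant /f/, so it assimilates in place to [m]. /jebabembongoinfe/ → jebabembongoimfe.
Rule 5 (final vowel raising): /e/ is a mid vowel in word-final position, so it raises to [i]. /jebabembongoimfe/ → jebabembongoimfi.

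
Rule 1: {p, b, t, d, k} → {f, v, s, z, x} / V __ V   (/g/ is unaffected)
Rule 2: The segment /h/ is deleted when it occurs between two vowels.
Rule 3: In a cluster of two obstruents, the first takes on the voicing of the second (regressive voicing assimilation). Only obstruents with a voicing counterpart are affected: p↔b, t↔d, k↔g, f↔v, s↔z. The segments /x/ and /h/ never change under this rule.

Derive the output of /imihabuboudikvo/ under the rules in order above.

imiavuvouzigvo

Rule 1 (intervocalic spirantization): /b/ is a stop between vowels /a/ and /u/, so it spirantizes to the fricative [v]. /b/ is a stop between vowels /u/ and /o/, so it spirantizes to the fricative [v]. /d/ is a stop between vowels /u/ and /i/, so it spirantizes to the fricative [z]. /imihabuboudikvo/ → imihavuvouzikvo.
Rule 2 (intervocalic h-deletion): /h/ occurs between vowels /i/ and /a/, so it deletes. /imihavuvouzikvo/ → imiavuvouzikvo.
Rule 3 (regressive voicing assimilation): /k/ precedes the voiced obstruent /v/, so it voices to [g] by assimilation. /imiavuvouzikvo/ → imiavuvouzigvo.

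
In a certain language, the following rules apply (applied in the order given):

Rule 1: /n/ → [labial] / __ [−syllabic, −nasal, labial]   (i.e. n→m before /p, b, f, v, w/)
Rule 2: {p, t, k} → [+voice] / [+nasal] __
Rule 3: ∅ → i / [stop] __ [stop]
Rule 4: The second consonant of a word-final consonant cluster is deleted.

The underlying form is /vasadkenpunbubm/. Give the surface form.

vasadikembumbub

Rule 1 (nasal place assimilation): /n/ precedes the labial consonant /p/, so it assimilates in place to [m]. /n/ precedes the labial consonant /b/, so it assimilates in place to [m]. /vasadkenpunbubm/ → vasadkempumbubm.
Rule 2 (post-nasal voicing): /p/ is a voiceless stop immediately after the nasal /m/, so it voices to [b]. /vasadkempumbubm/ → vasadkembumbubm.
Rule 3 (stop-cluster i-epenthesis): /d/ and /k/ form a stop–stop cluster, so [i] is inserted between them. /vasadkembumbubm/ → vasadikembumbubm.
Rule 4 (final cluster simplification): /m/ is the second consonant of a word-final cluster /bm/, so it deletes. /vasadikembumbubm/ → vasadikembumbub.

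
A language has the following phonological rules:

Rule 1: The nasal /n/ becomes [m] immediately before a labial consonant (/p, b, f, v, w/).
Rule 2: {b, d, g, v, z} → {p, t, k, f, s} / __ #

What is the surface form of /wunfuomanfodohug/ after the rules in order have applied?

Rule 1 (nasal place assimilation): /n/ precedes the labial consonant /f/, so it assimilates in place to [m]. /n/ precedes the labial consonant /f/, so it assimilates in place to [m]. /wunfuomanfodohug/ → wumfuomamfodohug.
Rule 2 (final devoicing): /g/ is a voiced obstruent in word-final position, so it devoices to [k]. /wumfuomamfodohug/ → wumfuomamfodohuk.

wumfuomamfodohuk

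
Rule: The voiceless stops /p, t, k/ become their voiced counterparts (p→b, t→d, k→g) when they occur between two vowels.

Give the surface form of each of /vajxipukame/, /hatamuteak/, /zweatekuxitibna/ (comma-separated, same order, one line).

vajxibugame, hadamudeak, zweadeguxidibna

/vajxipukame/: /p/ is a voiceless stop between vowels /i/ and /u/, so it voices to [b]. /k/ is a voiceless stop between vowels /u/ and /a/, so it voices to [g]. → [vajxibugame].
/hatamuteak/: /t/ is a voiceless stop between vowels /a/ and /a/, so it voices to [d]. /t/ is a voiceless stop between vowels /u/ and /e/, so it voices to [d]. → [hadamudeak].
/zweatekuxitibna/: /t/ is a voiceless stop between vowels /a/ and /e/, so it voices to [d]. /k/ is a voiceless stop between vowels /e/ and /u/, so it voices to [g]. /t/ is a voiceless stop between vowels /i/ and /i/, so it voices to [d]. → [zweadeguxidibna].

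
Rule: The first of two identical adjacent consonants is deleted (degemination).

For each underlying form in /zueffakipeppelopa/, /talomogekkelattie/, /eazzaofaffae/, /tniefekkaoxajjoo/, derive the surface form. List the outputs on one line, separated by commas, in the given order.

zuefakipepelopa, talomogekelatie, eazaofafae, tniefekaoxajoo

/zueffakipeppelopa/: /ff/ is a geminate; the first /f/ deletes. /pp/ is a geminate; the first /p/ deletes. → [zuefakipepelopa].
/talomogekkelattie/: /kk/ is a geminate; the first /k/ deletes. /tt/ is a geminate; the first /t/ deletes. → [talomogekelatie].
/eazzaofaffae/: /zz/ is a geminate; the first /z/ deletes. /ff/ is a geminate; the first /f/ deletes. → [eazaofafae].
/tniefekkaoxajjoo/: /kk/ is a geminate; the first /k/ deletes. /jj/ is a geminate; the first /j/ deletes. → [tniefekaoxajoo].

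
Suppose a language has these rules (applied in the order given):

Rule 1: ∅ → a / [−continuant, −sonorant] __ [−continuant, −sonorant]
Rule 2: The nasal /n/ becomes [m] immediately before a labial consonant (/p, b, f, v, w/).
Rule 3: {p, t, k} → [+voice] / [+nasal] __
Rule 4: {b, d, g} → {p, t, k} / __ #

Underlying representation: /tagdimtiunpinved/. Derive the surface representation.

Rule 1 (stop-cluster a-epenthesis): /g/ and /d/ form a stop–stop cluster, so [a] is inserted between them. /tagdimtiunpinved/ → tagadimtiunpinved.
Rule 2 (nasal place assimilation): /n/ precedes the labial consonant /p/, so it assimilates in place to [m]. /n/ precedes the labial consonant /v/, so it assimilates in place to [m]. /tagadimtiunpinved/ → tagadimtiumpimved.
Rule 3 (post-nasal voicing): /t/ is a voiceless stop immediately after the nasal /m/, so it voices to [d]. /p/ is a voiceless stop immediately after the nasal /m/, so it voices to [b]. /tagadimtiumpimved/ → tagadimdiumbimved.
Rule 4 (final devoicing): /d/ is a voiced stop in word-final position, so it devoices to [t]. /tagadimdiumbimved/ → tagadimdiumbimvet.

tagadimdiumbimvet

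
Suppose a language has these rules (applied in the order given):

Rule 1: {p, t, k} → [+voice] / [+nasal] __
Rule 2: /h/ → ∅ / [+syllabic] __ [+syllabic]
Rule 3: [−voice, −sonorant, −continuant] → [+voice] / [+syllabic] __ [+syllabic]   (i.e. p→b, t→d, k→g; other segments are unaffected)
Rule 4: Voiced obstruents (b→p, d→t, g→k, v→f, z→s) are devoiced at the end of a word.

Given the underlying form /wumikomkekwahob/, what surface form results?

wumigomgekwaop

Rule 1 (post-nasal voicing): /k/ is a voiceless stop immediately after the nasal /m/, so it voices to [g]. /wumikomkekwahob/ → wumikomgekwahob.
Rule 2 (intervocalic h-deletion): /h/ occurs between vowels /a/ and /o/, so it deletes. /wumikomgekwahob/ → wumikomgekwaob.
Rule 3 (intervocalic voicing): /k/ is a voiceless stop between vowels /i/ and /o/, so it voices to [g]. /wumikomgekwaob/ → wumigomgekwaob.
Rule 4 (final devoicing): /b/ is a voiced obstruent in word-final position, so it devoices to [p]. /wumigomgekwaob/ → wumigomgekwaop.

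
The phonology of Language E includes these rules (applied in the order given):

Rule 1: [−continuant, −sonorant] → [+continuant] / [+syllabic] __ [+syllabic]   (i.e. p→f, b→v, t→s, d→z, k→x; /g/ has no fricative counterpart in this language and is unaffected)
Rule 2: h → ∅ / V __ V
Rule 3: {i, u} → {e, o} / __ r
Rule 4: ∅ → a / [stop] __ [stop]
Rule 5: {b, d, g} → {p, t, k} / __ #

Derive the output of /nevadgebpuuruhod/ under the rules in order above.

Rule 1 (intervocalic spirantization): no segment meets the environment; /nevadgebpuuruhod/ is unchanged.
Rule 2 (intervocalic h-deletion): /h/ occurs between vowels /u/ and /o/, so it deletes. /nevadgebpuuruhod/ → nevadgebpuuruod.
Rule 3 (pre-rhotic lowering): /u/ is a high vowel immediately before /r/, so it lowers to [o]. /nevadgebpuuruod/ → nevadgebpuoruod.
Rule 4 (stop-cluster a-epenthesis): /d/ and /g/ form a stop–stop cluster, so [a] is inserted between them. /b/ and /p/ form a stop–stop cluster, so [a] is inserted between them. /nevadgebpuoruod/ → nevadagebapuoruod.
Rule 5 (final devoicing): /d/ is a voiced stop in word-final position, so it devoices to [t]. /nevadagebapuoruod/ → nevadagebapuoruot.

nevadagebapuoruot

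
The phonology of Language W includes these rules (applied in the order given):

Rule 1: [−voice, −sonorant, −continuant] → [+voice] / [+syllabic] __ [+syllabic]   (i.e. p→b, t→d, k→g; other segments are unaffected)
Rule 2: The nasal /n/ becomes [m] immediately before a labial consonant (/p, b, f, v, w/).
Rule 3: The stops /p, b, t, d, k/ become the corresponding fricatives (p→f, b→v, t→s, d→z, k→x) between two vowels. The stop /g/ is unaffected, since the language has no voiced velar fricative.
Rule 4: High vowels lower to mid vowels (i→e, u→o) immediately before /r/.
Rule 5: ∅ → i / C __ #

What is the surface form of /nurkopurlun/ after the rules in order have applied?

norkovorluni

Rule 1 (intervocalic voicing): /p/ is a voiceless stop between vowels /o/ and /u/, so it voices to [b]. /nurkopurlun/ → nurkoburlun.
Rule 2 (nasal place assimilation): no segment meets the environment; /nurkoburlun/ is unchanged.
Rule 3 (intervocalic spirantization): /b/ is a stop between vowels /o/ and /u/, so it spirantizes to the fricative [v]. /nurkoburlun/ → nurkovurlun.
Rule 4 (pre-rhotic lowering): /u/ is a high vowel immediately before /r/, so it lowers to [o]. /u/ is a high vowel immediately before /r/, so it lowers to [o]. /nurkovurlun/ → norkovorlun.
Rule 5 (final i-epenthesis): the form ends in the consonant /n/, so [i] is inserted word-finally. /norkovorlun/ → norkovorluni.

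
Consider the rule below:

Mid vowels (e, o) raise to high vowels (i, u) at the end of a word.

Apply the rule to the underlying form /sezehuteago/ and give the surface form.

sezehuteagu

Scanning /sezehuteago/: /e/ at position 2 is not in the conditioning environment; /e/ at position 4 is not in the conditioning environment; /e/ at position 8 is not in the conditioning environment; /o/ is a mid vowel in word-final position, so it raises to [u].
Result: [sezehuteagu].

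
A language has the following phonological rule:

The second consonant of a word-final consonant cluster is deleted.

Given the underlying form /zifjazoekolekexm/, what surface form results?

zifjazoekolekex

/m/ is the second consonant of a word-final cluster /xm/, so it deletes.
The other instances of /z/, /f/, /j/, /k/, /l/, /x/ do not occur in the required environment and remain unchanged.
Surface form: [zifjazoekolekex].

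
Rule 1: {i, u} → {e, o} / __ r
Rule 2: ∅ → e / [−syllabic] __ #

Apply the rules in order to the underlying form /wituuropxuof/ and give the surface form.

Rule 1 (pre-rhotic lowering): /u/ is a high vowel immediately before /r/, so it lowers to [o]. /wituuropxuof/ → wituoropxuof.
Rule 2 (final e-epenthesis): the form ends in the consonant /f/, so [e] is inserted word-finally. /wituoropxuof/ → wituoropxuofe.

wituoropxuofe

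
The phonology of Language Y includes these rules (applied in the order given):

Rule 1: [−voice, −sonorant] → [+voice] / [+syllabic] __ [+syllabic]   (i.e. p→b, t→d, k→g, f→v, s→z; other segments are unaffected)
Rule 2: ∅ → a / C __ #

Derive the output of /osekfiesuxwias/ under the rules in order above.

Rule 1 (intervocalic voicing): /s/ is a voiceless obstruent between vowels /o/ and /e/, so it voices to [z]. /s/ is a voiceless obstruent between vowels /e/ and /u/, so it voices to [z]. /osekfiesuxwias/ → ozekfiezuxwias.
Rule 2 (final a-epenthesis): the form ends in the consonant /s/, so [a] is inserted word-finally. /ozekfiezuxwias/ → ozekfiezuxwiasa.

ozekfiezuxwiasa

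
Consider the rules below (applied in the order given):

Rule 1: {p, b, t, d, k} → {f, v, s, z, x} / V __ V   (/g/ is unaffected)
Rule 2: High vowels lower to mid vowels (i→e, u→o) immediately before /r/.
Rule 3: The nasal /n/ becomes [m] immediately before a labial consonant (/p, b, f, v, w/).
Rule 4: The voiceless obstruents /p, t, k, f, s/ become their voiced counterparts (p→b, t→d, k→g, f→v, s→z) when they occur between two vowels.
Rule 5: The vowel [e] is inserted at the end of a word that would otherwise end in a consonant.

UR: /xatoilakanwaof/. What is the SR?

xazoilaxamwaofe

Rule 1 (intervocalic spirantization): /t/ is a stop between vowels /a/ and /o/, so it spirantizes to the fricative [s]. /k/ is a stop between vowels /a/ and /a/, so it spirantizes to the fricative [x]. /xatoilakanwaof/ → xasoilaxanwaof.
Rule 2 (pre-rhotic lowering): no segment meets the environment; /xasoilaxanwaof/ is unchanged.
Rule 3 (nasal place assimilation): /n/ precedes the labial consonant /w/, so it assimilates in place to [m]. /xasoilaxanwaof/ → xasoilaxamwaof.
Rule 4 (intervocalic voicing): /s/ is a voiceless obstruent between vowels /a/ and /o/, so it voices to [z]. /xasoilaxamwaof/ → xazoilaxamwaof.
Rule 5 (final e-epenthesis): the form ends in the consonant /f/, so [e] is inserted word-finally. /xazoilaxamwaof/ → xazoilaxamwaofe.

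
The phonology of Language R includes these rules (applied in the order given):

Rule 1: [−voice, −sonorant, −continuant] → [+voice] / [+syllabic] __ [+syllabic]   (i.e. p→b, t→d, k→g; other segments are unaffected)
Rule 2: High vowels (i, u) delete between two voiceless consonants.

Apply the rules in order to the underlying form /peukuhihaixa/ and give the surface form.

peuguhhaixa

Rule 1 (intervocalic voicing): /k/ is a voiceless stop between vowels /u/ and /u/, so it voices to [g]. /peukuhihaixa/ → peuguhihaixa.
Rule 2 (high vowel syncope): /i/ is a high vowel flanked by voiceless consonants /h/ and /h/, so it deletes. /peuguhihaixa/ → peuguhhaixa.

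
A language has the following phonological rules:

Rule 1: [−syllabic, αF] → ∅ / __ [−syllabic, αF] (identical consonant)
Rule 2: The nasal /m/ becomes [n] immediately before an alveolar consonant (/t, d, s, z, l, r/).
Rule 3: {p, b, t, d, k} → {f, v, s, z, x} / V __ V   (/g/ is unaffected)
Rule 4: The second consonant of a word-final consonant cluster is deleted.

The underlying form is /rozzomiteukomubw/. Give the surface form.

rozomiseuxomub

Rule 1 (degemination): /zz/ is a geminate; the first /z/ deletes. /rozzomiteukomubw/ → rozomiteukomubw.
Rule 2 (nasal place assimilation): no segment meets the environment; /rozomiteukomubw/ is unchanged.
Rule 3 (intervocalic spirantization): /t/ is a stop between vowels /i/ and /e/, so it spirantizes to the fricative [s]. /k/ is a stop between vowels /u/ and /o/, so it spirantizes to the fricative [x]. /rozomiteukomubw/ → rozomiseuxomubw.
Rule 4 (final cluster simplification): /w/ is the second consonant of a word-final cluster /bw/, so it deletes. /rozomiseuxomubw/ → rozomiseuxomub.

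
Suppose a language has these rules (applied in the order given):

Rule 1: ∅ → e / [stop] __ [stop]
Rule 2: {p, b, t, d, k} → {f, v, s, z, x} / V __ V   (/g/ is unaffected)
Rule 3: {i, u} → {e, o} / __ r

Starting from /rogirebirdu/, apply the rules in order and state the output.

rogereverdu

Rule 1 (stop-cluster e-epenthesis): no segment meets the environment; /rogirebirdu/ is unchanged.
Rule 2 (intervocalic spirantization): /b/ is a stop between vowels /e/ and /i/, so it spirantizes to the fricative [v]. /rogirebirdu/ → rogirevirdu.
Rule 3 (pre-rhotic lowering): /i/ is a high vowel immediately before /r/, so it lowers to [e]. /i/ is a high vowel immediately before /r/, so it lowers to [e]. /rogirevirdu/ → rogereverdu.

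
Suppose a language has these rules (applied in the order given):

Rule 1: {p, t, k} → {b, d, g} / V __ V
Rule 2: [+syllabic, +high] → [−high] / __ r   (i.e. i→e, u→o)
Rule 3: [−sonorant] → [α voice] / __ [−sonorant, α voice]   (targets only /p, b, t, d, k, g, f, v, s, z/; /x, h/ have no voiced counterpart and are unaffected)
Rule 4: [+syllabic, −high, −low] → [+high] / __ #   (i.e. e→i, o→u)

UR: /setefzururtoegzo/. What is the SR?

Rule 1 (intervocalic voicing): /t/ is a voiceless stop between vowels /e/ and /e/, so it voices to [d]. /setefzururtoegzo/ → sedefzururtoegzo.
Rule 2 (pre-rhotic lowering): /u/ is a high vowel immediately before /r/, so it lowers to [o]. /u/ is a high vowel immediately before /r/, so it lowers to [o]. /sedefzururtoegzo/ → sedefzorortoegzo.
Rule 3 (regressive voicing assimilation): /f/ precedes the voiced obstruent /z/, so it voices to [v] by assimilation. /sedefzorortoegzo/ → sedevzorortoegzo.
Rule 4 (final vowel raising): /o/ is a mid vowel in word-final position, so it raises to [u]. /sedevzorortoegzo/ → sedevzorortoegzu.

sedevzorortoegzu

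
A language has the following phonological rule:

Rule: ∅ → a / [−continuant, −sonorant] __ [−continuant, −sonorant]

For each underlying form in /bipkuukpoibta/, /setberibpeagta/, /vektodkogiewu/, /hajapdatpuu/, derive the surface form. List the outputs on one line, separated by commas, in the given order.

bipakuukapoibata, setaberibapeagata, vekatodakogiewu, hajapadatapuu

/bipkuukpoibta/: /p/ and /k/ form a stop–stop cluster, so [a] is inserted between them. /k/ and /p/ form a stop–stop cluster, so [a] is inserted between them. /b/ and /t/ form a stop–stop cluster, so [a] is inserted between them. → [bipakuukapoibata].
/setberibpeagta/: /t/ and /b/ form a stop–stop cluster, so [a] is inserted between them. /b/ and /p/ form a stop–stop cluster, so [a] is inserted between them. /g/ and /t/ form a stop–stop cluster, so [a] is inserted between them. → [setaberibapeagata].
/vektodkogiewu/: /k/ and /t/ form a stop–stop cluster, so [a] is inserted between them. /d/ and /k/ form a stop–stop cluster, so [a] is inserted between them. → [vekatodakogiewu].
/hajapdatpuu/: /p/ and /d/ form a stop–stop cluster, so [a] is inserted between them. /t/ and /p/ form a stop–stop cluster, so [a] is inserted between them. → [hajapadatapuu].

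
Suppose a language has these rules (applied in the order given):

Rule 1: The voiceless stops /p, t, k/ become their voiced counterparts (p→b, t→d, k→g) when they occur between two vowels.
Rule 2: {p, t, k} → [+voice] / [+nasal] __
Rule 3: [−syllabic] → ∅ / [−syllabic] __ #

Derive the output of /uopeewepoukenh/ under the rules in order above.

Rule 1 (intervocalic voicing): /p/ is a voiceless stop between vowels /o/ and /e/, so it voices to [b]. /p/ is a voiceless stop between vowels /e/ and /o/, so it voices to [b]. /k/ is a voiceless stop between vowels /u/ and /e/, so it voices to [g]. /uopeewepoukenh/ → uobeewebougenh.
Rule 2 (post-nasal voicing): no segment meets the environment; /uobeewebougenh/ is unchanged.
Rule 3 (final cluster simplification): /h/ is the second consonant of a word-final cluster /nh/, so it deletes. /uobeewebougenh/ → uobeewebougen.

uobeewebougen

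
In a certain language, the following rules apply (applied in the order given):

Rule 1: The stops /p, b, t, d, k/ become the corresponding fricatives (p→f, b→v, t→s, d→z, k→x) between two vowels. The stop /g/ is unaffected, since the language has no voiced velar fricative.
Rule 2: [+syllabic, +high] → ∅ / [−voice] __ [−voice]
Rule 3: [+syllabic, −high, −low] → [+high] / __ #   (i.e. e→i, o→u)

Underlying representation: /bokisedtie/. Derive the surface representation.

Rule 1 (intervocalic spirantization): /k/ is a stop between vowels /o/ and /i/, so it spirantizes to the fricative [x]. /bokisedtie/ → boxisedtie.
Rule 2 (high vowel syncope): /i/ is a high vowel flanked by voiceless consonants /x/ and /s/, so it deletes. /boxisedtie/ → boxsedtie.
Rule 3 (final vowel raising): /e/ is a mid vowel in word-final position, so it raises to [i]. /boxsedtie/ → boxsedtii.

boxsedtii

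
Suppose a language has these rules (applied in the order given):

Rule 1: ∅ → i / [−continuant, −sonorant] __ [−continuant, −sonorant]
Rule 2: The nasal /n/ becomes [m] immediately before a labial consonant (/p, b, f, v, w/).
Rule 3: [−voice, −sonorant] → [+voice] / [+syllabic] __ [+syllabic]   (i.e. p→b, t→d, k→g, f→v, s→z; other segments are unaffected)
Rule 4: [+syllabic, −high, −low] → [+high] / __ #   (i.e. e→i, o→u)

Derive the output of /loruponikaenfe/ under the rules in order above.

Rule 1 (stop-cluster i-epenthesis): no segment meets the environment; /loruponikaenfe/ is unchanged.
Rule 2 (nasal place assimilation): /n/ precedes the labial consonant /f/, so it assimilates in place to [m]. /loruponikaenfe/ → loruponikaemfe.
Rule 3 (intervocalic voicing): /p/ is a voiceless obstruent between vowels /u/ and /o/, so it voices to [b]. /k/ is a voiceless obstruent between vowels /i/ and /a/, so it voices to [g]. /loruponikaemfe/ → lorubonigaemfe.
Rule 4 (final vowel raising): /e/ is a mid vowel in word-final position, so it raises to [i]. /lorubonigaemfe/ → lorubonigaemfi.

lorubonigaemfi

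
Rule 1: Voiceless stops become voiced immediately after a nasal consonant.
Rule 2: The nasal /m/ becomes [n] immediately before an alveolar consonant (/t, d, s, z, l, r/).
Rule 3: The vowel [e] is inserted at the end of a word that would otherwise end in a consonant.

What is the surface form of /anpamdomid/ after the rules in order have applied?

Rule 1 (post-nasal voicing): /p/ is a voiceless stop immediately after the nasal /n/, so it voices to [b]. /anpamdomid/ → anbamdomid.
Rule 2 (nasal place assimilation): /m/ precedes the alveolar consonant /d/, so it assimilates in place to [n]. /anbamdomid/ → anbandomid.
Rule 3 (final e-epenthesis): the form ends in the consonant /d/, so [e] is inserted word-finally. /anbandomid/ → anbandomide.

anbandomide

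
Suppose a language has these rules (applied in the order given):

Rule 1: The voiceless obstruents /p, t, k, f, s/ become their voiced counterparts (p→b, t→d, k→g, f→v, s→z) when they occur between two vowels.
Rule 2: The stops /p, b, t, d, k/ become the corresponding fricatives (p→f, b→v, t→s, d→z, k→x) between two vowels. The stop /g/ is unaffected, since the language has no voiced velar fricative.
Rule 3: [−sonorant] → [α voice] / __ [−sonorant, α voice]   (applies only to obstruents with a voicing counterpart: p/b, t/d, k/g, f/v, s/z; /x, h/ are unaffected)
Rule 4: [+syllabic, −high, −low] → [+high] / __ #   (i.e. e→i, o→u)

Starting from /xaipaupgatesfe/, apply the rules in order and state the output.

xaivaubgazesfi

Rule 1 (intervocalic voicing): /p/ is a voiceless obstruent between vowels /i/ and /a/, so it voices to [b]. /t/ is a voiceless obstruent between vowels /a/ and /e/, so it voices to [d]. /xaipaupgatesfe/ → xaibaupgadesfe.
Rule 2 (intervocalic spirantization): /b/ is a stop between vowels /i/ and /a/, so it spirantizes to the fricative [v]. /d/ is a stop between vowels /a/ and /e/, so it spirantizes to the fricative [z]. /xaibaupgadesfe/ → xaivaupgazesfe.
Rule 3 (regressive voicing assimilation): /p/ precedes the voiced obstruent /g/, so it voices to [b] by assimilation. /xaivaupgazesfe/ → xaivaubgazesfe.
Rule 4 (final vowel raising): /e/ is a mid vowel in word-final position, so it raises to [i]. /xaivaubgazesfe/ → xaivaubgazesfi.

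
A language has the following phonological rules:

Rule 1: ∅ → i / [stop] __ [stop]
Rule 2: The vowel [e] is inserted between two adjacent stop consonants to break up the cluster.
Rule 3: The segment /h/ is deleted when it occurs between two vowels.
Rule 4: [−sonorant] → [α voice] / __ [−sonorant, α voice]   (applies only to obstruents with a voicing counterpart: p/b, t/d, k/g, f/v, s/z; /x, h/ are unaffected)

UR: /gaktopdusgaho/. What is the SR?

gakitopiduzgao

Rule 1 (stop-cluster i-epenthesis): /k/ and /t/ form a stop–stop cluster, so [i] is inserted between them. /p/ and /d/ form a stop–stop cluster, so [i] is inserted between them. /gaktopdusgaho/ → gakitopidusgaho.
Rule 2 (stop-cluster e-epenthesis): no segment meets the environment; /gakitopidusgaho/ is unchanged.
Rule 3 (intervocalic h-deletion): /h/ occurs between vowels /a/ and /o/, so it deletes. /gakitopidusgaho/ → gakitopidusgao.
Rule 4 (regressive voicing assimilation): /s/ precedes the voiced obstruent /g/, so it voices to [z] by assimilation. /gakitopidusgao/ → gakitopiduzgao.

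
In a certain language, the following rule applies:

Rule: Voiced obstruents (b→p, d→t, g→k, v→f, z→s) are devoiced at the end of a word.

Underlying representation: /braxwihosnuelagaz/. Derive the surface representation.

/z/ is a voiced obstruent in word-final position, so it devoices to [s].
The other instances of /b/, /g/ do not occur in the required environment and remain unchanged.
Surface form: [braxwihosnuelagas].

braxwihosnuelagas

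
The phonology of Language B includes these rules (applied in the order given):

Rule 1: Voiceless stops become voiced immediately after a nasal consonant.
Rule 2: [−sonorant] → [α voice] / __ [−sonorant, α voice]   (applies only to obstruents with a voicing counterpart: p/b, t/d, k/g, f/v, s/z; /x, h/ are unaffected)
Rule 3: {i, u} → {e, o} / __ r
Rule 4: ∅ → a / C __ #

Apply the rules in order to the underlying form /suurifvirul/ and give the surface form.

suorivverula

Rule 1 (post-nasal voicing): no segment meets the environment; /suurifvirul/ is unchanged.
Rule 2 (regressive voicing assimilation): /f/ precedes the voiced obstruent /v/, so it voices to [v] by assimilation. /suurifvirul/ → suurivvirul.
Rule 3 (pre-rhotic lowering): /u/ is a high vowel immediately before /r/, so it lowers to [o]. /i/ is a high vowel immediately before /r/, so it lowers to [e]. /suurivvirul/ → suorivverul.
Rule 4 (final a-epenthesis): the form ends in the consonant /l/, so [a] is inserted word-finally. /suorivverul/ → suorivverula.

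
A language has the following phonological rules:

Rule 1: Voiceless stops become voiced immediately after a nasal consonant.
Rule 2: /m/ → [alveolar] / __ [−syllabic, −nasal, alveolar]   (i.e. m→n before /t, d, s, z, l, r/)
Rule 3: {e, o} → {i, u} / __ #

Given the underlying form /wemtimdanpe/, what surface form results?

wendindanbi

Rule 1 (post-nasal voicing): /t/ is a voiceless stop immediately after the nasal /m/, so it voices to [d]. /p/ is a voiceless stop immediately after the nasal /n/, so it voices to [b]. /wemtimdanpe/ → wemdimdanbe.
Rule 2 (nasal place assimilation): /m/ precedes the alveolar consonant /d/, so it assimilates in place to [n]. /m/ precedes the alveolar consonant /d/, so it assimilates in place to [n]. /wemdimdanbe/ → wendindanbe.
Rule 3 (final vowel raising): /e/ is a mid vowel in word-final position, so it raises to [i]. /wendindanbe/ → wendindanbi.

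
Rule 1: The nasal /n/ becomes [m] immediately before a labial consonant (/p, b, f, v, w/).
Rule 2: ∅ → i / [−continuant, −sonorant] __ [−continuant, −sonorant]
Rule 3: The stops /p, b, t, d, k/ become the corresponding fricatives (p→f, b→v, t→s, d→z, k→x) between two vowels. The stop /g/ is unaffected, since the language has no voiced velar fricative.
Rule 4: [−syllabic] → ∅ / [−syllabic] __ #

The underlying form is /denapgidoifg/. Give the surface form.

Rule 1 (nasal place assimilation): no segment meets the environment; /denapgidoifg/ is unchanged.
Rule 2 (stop-cluster i-epenthesis): /p/ and /g/ form a stop–stop cluster, so [i] is inserted between them. /denapgidoifg/ → denapigidoifg.
Rule 3 (intervocalic spirantization): /p/ is a stop between vowels /a/ and /i/, so it spirantizes to the fricative [f]. /d/ is a stop between vowels /i/ and /o/, so it spirantizes to the fricative [z]. /denapigidoifg/ → denafigizoifg.
Rule 4 (final cluster simplification): /g/ is the second consonant of a word-final cluster /fg/, so it deletes. /denafigizoifg/ → denafigizoif.

denafigizoif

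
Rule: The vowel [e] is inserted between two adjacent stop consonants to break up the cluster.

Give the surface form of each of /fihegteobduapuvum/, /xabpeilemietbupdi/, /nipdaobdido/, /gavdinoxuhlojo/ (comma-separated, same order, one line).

/fihegteobduapuvum/: /g/ and /t/ form a stop–stop cluster, so [e] is inserted between them. /b/ and /d/ form a stop–stop cluster, so [e] is inserted between them. → [fihegeteobeduapuvum].
/xabpeilemietbupdi/: /b/ and /p/ form a stop–stop cluster, so [e] is inserted between them. /t/ and /b/ form a stop–stop cluster, so [e] is inserted between them. /p/ and /d/ form a stop–stop cluster, so [e] is inserted between them. → [xabepeilemietebupedi].
/nipdaobdido/: /p/ and /d/ form a stop–stop cluster, so [e] is inserted between them. /b/ and /d/ form a stop–stop cluster, so [e] is inserted between them. → [nipedaobedido].
/gavdinoxuhlojo/: the rule's environment is not met; surfaces unchanged as [gavdinoxuhlojo].

fihegeteobeduapuvum, xabepeilemietebupedi, nipedaobedido, gavdinoxuhlojo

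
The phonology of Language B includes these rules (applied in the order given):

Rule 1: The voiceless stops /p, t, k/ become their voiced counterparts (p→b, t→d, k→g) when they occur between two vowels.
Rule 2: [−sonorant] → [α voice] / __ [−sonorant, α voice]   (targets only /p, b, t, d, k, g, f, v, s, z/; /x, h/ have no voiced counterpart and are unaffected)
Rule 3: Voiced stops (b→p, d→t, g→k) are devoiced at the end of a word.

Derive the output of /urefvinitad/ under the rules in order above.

urevvinidat

Rule 1 (intervocalic voicing): /t/ is a voiceless stop between vowels /i/ and /a/, so it voices to [d]. /urefvinitad/ → urefvinidad.
Rule 2 (regressive voicing assimilation): /f/ precedes the voiced obstruent /v/, so it voices to [v] by assimilation. /urefvinidad/ → urevvinidad.
Rule 3 (final devoicing): /d/ is a voiced stop in word-final position, so it devoices to [t]. /urevvinidad/ → urevvinidat.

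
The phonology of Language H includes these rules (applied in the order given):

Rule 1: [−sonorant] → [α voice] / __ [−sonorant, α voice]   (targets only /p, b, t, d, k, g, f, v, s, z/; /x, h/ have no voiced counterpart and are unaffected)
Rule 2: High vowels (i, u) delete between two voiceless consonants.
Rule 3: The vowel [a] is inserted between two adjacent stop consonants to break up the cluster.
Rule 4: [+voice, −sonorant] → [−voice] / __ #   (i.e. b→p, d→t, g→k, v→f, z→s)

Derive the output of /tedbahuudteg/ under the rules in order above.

tedabahuutatek

Rule 1 (regressive voicing assimilation): /d/ precedes the voiceless obstruent /t/, so it devoices to [t] by assimilation. /tedbahuudteg/ → tedbahuutteg.
Rule 2 (high vowel syncope): no segment meets the environment; /tedbahuutteg/ is unchanged.
Rule 3 (stop-cluster a-epenthesis): /d/ and /b/ form a stop–stop cluster, so [a] is inserted between them. /t/ and /t/ form a stop–stop cluster, so [a] is inserted between them. /tedbahuutteg/ → tedabahuutateg.
Rule 4 (final devoicing): /g/ is a voiced obstruent in word-final position, so it devoices to [k]. /tedabahuutateg/ → tedabahuutatek.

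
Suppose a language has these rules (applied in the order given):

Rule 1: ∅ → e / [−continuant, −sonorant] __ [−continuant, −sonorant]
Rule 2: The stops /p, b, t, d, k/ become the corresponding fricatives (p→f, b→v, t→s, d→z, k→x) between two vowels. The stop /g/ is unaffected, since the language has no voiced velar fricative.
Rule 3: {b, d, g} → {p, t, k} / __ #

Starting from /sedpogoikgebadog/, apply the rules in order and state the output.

sezefogoixegevazok

Rule 1 (stop-cluster e-epenthesis): /d/ and /p/ form a stop–stop cluster, so [e] is inserted between them. /k/ and /g/ form a stop–stop cluster, so [e] is inserted between them. /sedpogoikgebadog/ → sedepogoikegebadog.
Rule 2 (intervocalic spirantization): /d/ is a stop between vowels /e/ and /e/, so it spirantizes to the fricative [z]. /p/ is a stop between vowels /e/ and /o/, so it spirantizes to the fricative [f]. /k/ is a stop between vowels /i/ and /e/, so it spirantizes to the fricative [x]. /b/ is a stop between vowels /e/ and /a/, so it spirantizes to the fricative [v]. /d/ is a stop between vowels /a/ and /o/, so it spirantizes to the fricative [z]. /sedepogoikegebadog/ → sezefogoixegevazog.
Rule 3 (final devoicing): /g/ is a voiced stop in word-final position, so it devoices to [k]. /sezefogoixegevazog/ → sezefogoixegevazok.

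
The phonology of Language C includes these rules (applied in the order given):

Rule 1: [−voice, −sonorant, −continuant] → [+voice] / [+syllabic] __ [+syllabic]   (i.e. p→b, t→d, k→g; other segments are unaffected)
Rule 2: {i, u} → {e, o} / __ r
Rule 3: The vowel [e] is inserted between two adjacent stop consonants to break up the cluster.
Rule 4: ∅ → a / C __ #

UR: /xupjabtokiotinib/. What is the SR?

Rule 1 (intervocalic voicing): /k/ is a voiceless stop between vowels /o/ and /i/, so it voices to [g]. /t/ is a voiceless stop between vowels /o/ and /i/, so it voices to [d]. /xupjabtokiotinib/ → xupjabtogiodinib.
Rule 2 (pre-rhotic lowering): no segment meets the environment; /xupjabtogiodinib/ is unchanged.
Rule 3 (stop-cluster e-epenthesis): /b/ and /t/ form a stop–stop cluster, so [e] is inserted between them. /xupjabtogiodinib/ → xupjabetogiodinib.
Rule 4 (final a-epenthesis): the form ends in the consonant /b/, so [a] is inserted word-finally. /xupjabetogiodinib/ → xupjabetogiodiniba.

xupjabetogiodiniba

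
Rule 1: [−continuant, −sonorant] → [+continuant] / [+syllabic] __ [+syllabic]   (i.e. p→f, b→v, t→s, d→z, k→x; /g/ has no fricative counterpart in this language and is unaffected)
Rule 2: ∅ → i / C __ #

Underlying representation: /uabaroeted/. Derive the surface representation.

uavaroesedi

Rule 1 (intervocalic spirantization): /b/ is a stop between vowels /a/ and /a/, so it spirantizes to the fricative [v]. /t/ is a stop between vowels /e/ and /e/, so it spirantizes to the fricative [s]. /uabaroeted/ → uavaroesed.
Rule 2 (final i-epenthesis): the form ends in the consonant /d/, so [i] is inserted word-finally. /uavaroesed/ → uavaroesedi.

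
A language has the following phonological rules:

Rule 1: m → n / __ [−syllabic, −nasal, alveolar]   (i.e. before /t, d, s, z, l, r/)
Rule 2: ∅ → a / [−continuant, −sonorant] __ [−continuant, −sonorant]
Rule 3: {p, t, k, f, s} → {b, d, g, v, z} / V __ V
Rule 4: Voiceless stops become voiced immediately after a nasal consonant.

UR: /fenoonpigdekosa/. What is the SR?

Rule 1 (nasal place assimilation): no segment meets the environment; /fenoonpigdekosa/ is unchanged.
Rule 2 (stop-cluster a-epenthesis): /g/ and /d/ form a stop–stop cluster, so [a] is inserted between them. /fenoonpigdekosa/ → fenoonpigadekosa.
Rule 3 (intervocalic voicing): /k/ is a voiceless obstruent between vowels /e/ and /o/, so it voices to [g]. /s/ is a voiceless obstruent between vowels /o/ and /a/, so it voices to [z]. /fenoonpigadekosa/ → fenoonpigadegoza.
Rule 4 (post-nasal voicing): /p/ is a voiceless stop immediately after the nasal /n/, so it voices to [b]. /fenoonpigadegoza/ → fenoonbigadegoza.

fenoonbigadegoza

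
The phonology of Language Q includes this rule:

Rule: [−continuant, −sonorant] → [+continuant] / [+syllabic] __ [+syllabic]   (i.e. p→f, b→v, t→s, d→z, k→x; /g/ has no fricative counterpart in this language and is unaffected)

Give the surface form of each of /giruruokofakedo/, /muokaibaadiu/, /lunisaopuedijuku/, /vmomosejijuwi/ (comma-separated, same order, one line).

giruruoxofaxezo, muoxaivaaziu, lunisaofuezijuxu, vmomosejijuwi

/giruruokofakedo/: /k/ is a stop between vowels /o/ and /o/, so it spirantizes to the fricative [x]. /k/ is a stop between vowels /a/ and /e/, so it spirantizes to the fricative [x]. /d/ is a stop between vowels /e/ and /o/, so it spirantizes to the fricative [z]. → [giruruoxofaxezo].
/muokaibaadiu/: /k/ is a stop between vowels /o/ and /a/, so it spirantizes to the fricative [x]. /b/ is a stop between vowels /i/ and /a/, so it spirantizes to the fricative [v]. /d/ is a stop between vowels /a/ and /i/, so it spirantizes to the fricative [z]. → [muoxaivaaziu].
/lunisaopuedijuku/: /p/ is a stop between vowels /o/ and /u/, so it spirantizes to the fricative [f]. /d/ is a stop between vowels /e/ and /i/, so it spirantizes to the fricative [z]. /k/ is a stop between vowels /u/ and /u/, so it spirantizes to the fricative [x]. → [lunisaofuezijuxu].
/vmomosejijuwi/: the rule's environment is not met; surfaces unchanged as [vmomosejijuwi].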